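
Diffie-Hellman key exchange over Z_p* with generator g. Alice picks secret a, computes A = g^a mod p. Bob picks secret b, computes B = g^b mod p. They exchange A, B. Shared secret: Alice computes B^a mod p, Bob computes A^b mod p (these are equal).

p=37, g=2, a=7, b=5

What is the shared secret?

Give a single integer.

Answer: 19

Derivation:
A = 2^7 mod 37  (bits of 7 = 111)
  bit 0 = 1: r = r^2 * 2 mod 37 = 1^2 * 2 = 1*2 = 2
  bit 1 = 1: r = r^2 * 2 mod 37 = 2^2 * 2 = 4*2 = 8
  bit 2 = 1: r = r^2 * 2 mod 37 = 8^2 * 2 = 27*2 = 17
  -> A = 17
B = 2^5 mod 37  (bits of 5 = 101)
  bit 0 = 1: r = r^2 * 2 mod 37 = 1^2 * 2 = 1*2 = 2
  bit 1 = 0: r = r^2 mod 37 = 2^2 = 4
  bit 2 = 1: r = r^2 * 2 mod 37 = 4^2 * 2 = 16*2 = 32
  -> B = 32
s = B^a = 32^7 mod 37  (bits of 7 = 111)
  bit 0 = 1: r = r^2 * 32 mod 37 = 1^2 * 32 = 1*32 = 32
  bit 1 = 1: r = r^2 * 32 mod 37 = 32^2 * 32 = 25*32 = 23
  bit 2 = 1: r = r^2 * 32 mod 37 = 23^2 * 32 = 11*32 = 19
  -> s = B^a = 19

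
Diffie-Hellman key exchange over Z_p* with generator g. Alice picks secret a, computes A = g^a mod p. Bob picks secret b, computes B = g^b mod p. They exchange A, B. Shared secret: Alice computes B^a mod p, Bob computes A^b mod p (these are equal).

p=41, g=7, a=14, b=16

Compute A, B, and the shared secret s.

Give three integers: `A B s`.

Answer: 2 16 18

Derivation:
A = 7^14 mod 41  (bits of 14 = 1110)
  bit 0 = 1: r = r^2 * 7 mod 41 = 1^2 * 7 = 1*7 = 7
  bit 1 = 1: r = r^2 * 7 mod 41 = 7^2 * 7 = 8*7 = 15
  bit 2 = 1: r = r^2 * 7 mod 41 = 15^2 * 7 = 20*7 = 17
  bit 3 = 0: r = r^2 mod 41 = 17^2 = 2
  -> A = 2
B = 7^16 mod 41  (bits of 16 = 10000)
  bit 0 = 1: r = r^2 * 7 mod 41 = 1^2 * 7 = 1*7 = 7
  bit 1 = 0: r = r^2 mod 41 = 7^2 = 8
  bit 2 = 0: r = r^2 mod 41 = 8^2 = 23
  bit 3 = 0: r = r^2 mod 41 = 23^2 = 37
  bit 4 = 0: r = r^2 mod 41 = 37^2 = 16
  -> B = 16
s = B^a = 16^14 mod 41  (bits of 14 = 1110)
  bit 0 = 1: r = r^2 * 16 mod 41 = 1^2 * 16 = 1*16 = 16
  bit 1 = 1: r = r^2 * 16 mod 41 = 16^2 * 16 = 10*16 = 37
  bit 2 = 1: r = r^2 * 16 mod 41 = 37^2 * 16 = 16*16 = 10
  bit 3 = 0: r = r^2 mod 41 = 10^2 = 18
  -> s = B^a = 18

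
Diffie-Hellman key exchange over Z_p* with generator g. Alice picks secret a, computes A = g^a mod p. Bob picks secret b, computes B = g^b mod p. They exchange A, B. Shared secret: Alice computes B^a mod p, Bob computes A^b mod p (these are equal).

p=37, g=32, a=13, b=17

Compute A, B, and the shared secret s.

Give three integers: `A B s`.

Answer: 24 15 20

Derivation:
A = 32^13 mod 37  (bits of 13 = 1101)
  bit 0 = 1: r = r^2 * 32 mod 37 = 1^2 * 32 = 1*32 = 32
  bit 1 = 1: r = r^2 * 32 mod 37 = 32^2 * 32 = 25*32 = 23
  bit 2 = 0: r = r^2 mod 37 = 23^2 = 11
  bit 3 = 1: r = r^2 * 32 mod 37 = 11^2 * 32 = 10*32 = 24
  -> A = 24
B = 32^17 mod 37  (bits of 17 = 10001)
  bit 0 = 1: r = r^2 * 32 mod 37 = 1^2 * 32 = 1*32 = 32
  bit 1 = 0: r = r^2 mod 37 = 32^2 = 25
  bit 2 = 0: r = r^2 mod 37 = 25^2 = 33
  bit 3 = 0: r = r^2 mod 37 = 33^2 = 16
  bit 4 = 1: r = r^2 * 32 mod 37 = 16^2 * 32 = 34*32 = 15
  -> B = 15
s = B^a = 15^13 mod 37  (bits of 13 = 1101)
  bit 0 = 1: r = r^2 * 15 mod 37 = 1^2 * 15 = 1*15 = 15
  bit 1 = 1: r = r^2 * 15 mod 37 = 15^2 * 15 = 3*15 = 8
  bit 2 = 0: r = r^2 mod 37 = 8^2 = 27
  bit 3 = 1: r = r^2 * 15 mod 37 = 27^2 * 15 = 26*15 = 20
  -> s = B^a = 20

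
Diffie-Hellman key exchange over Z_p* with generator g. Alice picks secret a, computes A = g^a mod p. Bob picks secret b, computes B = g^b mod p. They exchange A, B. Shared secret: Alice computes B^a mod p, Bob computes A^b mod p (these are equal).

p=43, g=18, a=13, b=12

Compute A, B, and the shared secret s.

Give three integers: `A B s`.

A = 18^13 mod 43  (bits of 13 = 1101)
  bit 0 = 1: r = r^2 * 18 mod 43 = 1^2 * 18 = 1*18 = 18
  bit 1 = 1: r = r^2 * 18 mod 43 = 18^2 * 18 = 23*18 = 27
  bit 2 = 0: r = r^2 mod 43 = 27^2 = 41
  bit 3 = 1: r = r^2 * 18 mod 43 = 41^2 * 18 = 4*18 = 29
  -> A = 29
B = 18^12 mod 43  (bits of 12 = 1100)
  bit 0 = 1: r = r^2 * 18 mod 43 = 1^2 * 18 = 1*18 = 18
  bit 1 = 1: r = r^2 * 18 mod 43 = 18^2 * 18 = 23*18 = 27
  bit 2 = 0: r = r^2 mod 43 = 27^2 = 41
  bit 3 = 0: r = r^2 mod 43 = 41^2 = 4
  -> B = 4
s = B^a = 4^13 mod 43  (bits of 13 = 1101)
  bit 0 = 1: r = r^2 * 4 mod 43 = 1^2 * 4 = 1*4 = 4
  bit 1 = 1: r = r^2 * 4 mod 43 = 4^2 * 4 = 16*4 = 21
  bit 2 = 0: r = r^2 mod 43 = 21^2 = 11
  bit 3 = 1: r = r^2 * 4 mod 43 = 11^2 * 4 = 35*4 = 11
  -> s = B^a = 11

Answer: 29 4 11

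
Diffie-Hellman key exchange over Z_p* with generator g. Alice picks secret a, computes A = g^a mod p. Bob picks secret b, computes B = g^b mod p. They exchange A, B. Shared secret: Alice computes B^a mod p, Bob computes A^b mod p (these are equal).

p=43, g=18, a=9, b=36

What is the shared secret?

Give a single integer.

Answer: 11

Derivation:
A = 18^9 mod 43  (bits of 9 = 1001)
  bit 0 = 1: r = r^2 * 18 mod 43 = 1^2 * 18 = 1*18 = 18
  bit 1 = 0: r = r^2 mod 43 = 18^2 = 23
  bit 2 = 0: r = r^2 mod 43 = 23^2 = 13
  bit 3 = 1: r = r^2 * 18 mod 43 = 13^2 * 18 = 40*18 = 32
  -> A = 32
B = 18^36 mod 43  (bits of 36 = 100100)
  bit 0 = 1: r = r^2 * 18 mod 43 = 1^2 * 18 = 1*18 = 18
  bit 1 = 0: r = r^2 mod 43 = 18^2 = 23
  bit 2 = 0: r = r^2 mod 43 = 23^2 = 13
  bit 3 = 1: r = r^2 * 18 mod 43 = 13^2 * 18 = 40*18 = 32
  bit 4 = 0: r = r^2 mod 43 = 32^2 = 35
  bit 5 = 0: r = r^2 mod 43 = 35^2 = 21
  -> B = 21
s = B^a = 21^9 mod 43  (bits of 9 = 1001)
  bit 0 = 1: r = r^2 * 21 mod 43 = 1^2 * 21 = 1*21 = 21
  bit 1 = 0: r = r^2 mod 43 = 21^2 = 11
  bit 2 = 0: r = r^2 mod 43 = 11^2 = 35
  bit 3 = 1: r = r^2 * 21 mod 43 = 35^2 * 21 = 21*21 = 11
  -> s = B^a = 11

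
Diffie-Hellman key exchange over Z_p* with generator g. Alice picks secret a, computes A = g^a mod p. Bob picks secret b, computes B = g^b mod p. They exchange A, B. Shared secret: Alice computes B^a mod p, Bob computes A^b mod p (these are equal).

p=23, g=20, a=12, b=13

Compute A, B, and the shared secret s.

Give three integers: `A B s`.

A = 20^12 mod 23  (bits of 12 = 1100)
  bit 0 = 1: r = r^2 * 20 mod 23 = 1^2 * 20 = 1*20 = 20
  bit 1 = 1: r = r^2 * 20 mod 23 = 20^2 * 20 = 9*20 = 19
  bit 2 = 0: r = r^2 mod 23 = 19^2 = 16
  bit 3 = 0: r = r^2 mod 23 = 16^2 = 3
  -> A = 3
B = 20^13 mod 23  (bits of 13 = 1101)
  bit 0 = 1: r = r^2 * 20 mod 23 = 1^2 * 20 = 1*20 = 20
  bit 1 = 1: r = r^2 * 20 mod 23 = 20^2 * 20 = 9*20 = 19
  bit 2 = 0: r = r^2 mod 23 = 19^2 = 16
  bit 3 = 1: r = r^2 * 20 mod 23 = 16^2 * 20 = 3*20 = 14
  -> B = 14
s = B^a = 14^12 mod 23  (bits of 12 = 1100)
  bit 0 = 1: r = r^2 * 14 mod 23 = 1^2 * 14 = 1*14 = 14
  bit 1 = 1: r = r^2 * 14 mod 23 = 14^2 * 14 = 12*14 = 7
  bit 2 = 0: r = r^2 mod 23 = 7^2 = 3
  bit 3 = 0: r = r^2 mod 23 = 3^2 = 9
  -> s = B^a = 9

Answer: 3 14 9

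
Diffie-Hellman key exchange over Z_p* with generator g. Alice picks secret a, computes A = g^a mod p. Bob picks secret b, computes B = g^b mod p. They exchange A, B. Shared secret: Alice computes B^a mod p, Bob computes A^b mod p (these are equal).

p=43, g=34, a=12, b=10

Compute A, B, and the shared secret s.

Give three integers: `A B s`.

Answer: 16 14 11

Derivation:
A = 34^12 mod 43  (bits of 12 = 1100)
  bit 0 = 1: r = r^2 * 34 mod 43 = 1^2 * 34 = 1*34 = 34
  bit 1 = 1: r = r^2 * 34 mod 43 = 34^2 * 34 = 38*34 = 2
  bit 2 = 0: r = r^2 mod 43 = 2^2 = 4
  bit 3 = 0: r = r^2 mod 43 = 4^2 = 16
  -> A = 16
B = 34^10 mod 43  (bits of 10 = 1010)
  bit 0 = 1: r = r^2 * 34 mod 43 = 1^2 * 34 = 1*34 = 34
  bit 1 = 0: r = r^2 mod 43 = 34^2 = 38
  bit 2 = 1: r = r^2 * 34 mod 43 = 38^2 * 34 = 25*34 = 33
  bit 3 = 0: r = r^2 mod 43 = 33^2 = 14
  -> B = 14
s = B^a = 14^12 mod 43  (bits of 12 = 1100)
  bit 0 = 1: r = r^2 * 14 mod 43 = 1^2 * 14 = 1*14 = 14
  bit 1 = 1: r = r^2 * 14 mod 43 = 14^2 * 14 = 24*14 = 35
  bit 2 = 0: r = r^2 mod 43 = 35^2 = 21
  bit 3 = 0: r = r^2 mod 43 = 21^2 = 11
  -> s = B^a = 11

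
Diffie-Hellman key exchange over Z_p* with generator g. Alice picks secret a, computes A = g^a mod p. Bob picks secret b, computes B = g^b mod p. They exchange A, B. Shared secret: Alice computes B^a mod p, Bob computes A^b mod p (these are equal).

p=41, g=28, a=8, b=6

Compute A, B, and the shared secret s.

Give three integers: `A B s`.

A = 28^8 mod 41  (bits of 8 = 1000)
  bit 0 = 1: r = r^2 * 28 mod 41 = 1^2 * 28 = 1*28 = 28
  bit 1 = 0: r = r^2 mod 41 = 28^2 = 5
  bit 2 = 0: r = r^2 mod 41 = 5^2 = 25
  bit 3 = 0: r = r^2 mod 41 = 25^2 = 10
  -> A = 10
B = 28^6 mod 41  (bits of 6 = 110)
  bit 0 = 1: r = r^2 * 28 mod 41 = 1^2 * 28 = 1*28 = 28
  bit 1 = 1: r = r^2 * 28 mod 41 = 28^2 * 28 = 5*28 = 17
  bit 2 = 0: r = r^2 mod 41 = 17^2 = 2
  -> B = 2
s = B^a = 2^8 mod 41  (bits of 8 = 1000)
  bit 0 = 1: r = r^2 * 2 mod 41 = 1^2 * 2 = 1*2 = 2
  bit 1 = 0: r = r^2 mod 41 = 2^2 = 4
  bit 2 = 0: r = r^2 mod 41 = 4^2 = 16
  bit 3 = 0: r = r^2 mod 41 = 16^2 = 10
  -> s = B^a = 10

Answer: 10 2 10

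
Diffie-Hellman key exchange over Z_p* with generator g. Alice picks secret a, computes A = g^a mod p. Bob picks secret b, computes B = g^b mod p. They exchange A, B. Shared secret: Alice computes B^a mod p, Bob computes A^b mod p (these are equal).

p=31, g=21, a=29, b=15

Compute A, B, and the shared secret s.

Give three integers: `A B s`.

Answer: 3 30 30

Derivation:
A = 21^29 mod 31  (bits of 29 = 11101)
  bit 0 = 1: r = r^2 * 21 mod 31 = 1^2 * 21 = 1*21 = 21
  bit 1 = 1: r = r^2 * 21 mod 31 = 21^2 * 21 = 7*21 = 23
  bit 2 = 1: r = r^2 * 21 mod 31 = 23^2 * 21 = 2*21 = 11
  bit 3 = 0: r = r^2 mod 31 = 11^2 = 28
  bit 4 = 1: r = r^2 * 21 mod 31 = 28^2 * 21 = 9*21 = 3
  -> A = 3
B = 21^15 mod 31  (bits of 15 = 1111)
  bit 0 = 1: r = r^2 * 21 mod 31 = 1^2 * 21 = 1*21 = 21
  bit 1 = 1: r = r^2 * 21 mod 31 = 21^2 * 21 = 7*21 = 23
  bit 2 = 1: r = r^2 * 21 mod 31 = 23^2 * 21 = 2*21 = 11
  bit 3 = 1: r = r^2 * 21 mod 31 = 11^2 * 21 = 28*21 = 30
  -> B = 30
s = B^a = 30^29 mod 31  (bits of 29 = 11101)
  bit 0 = 1: r = r^2 * 30 mod 31 = 1^2 * 30 = 1*30 = 30
  bit 1 = 1: r = r^2 * 30 mod 31 = 30^2 * 30 = 1*30 = 30
  bit 2 = 1: r = r^2 * 30 mod 31 = 30^2 * 30 = 1*30 = 30
  bit 3 = 0: r = r^2 mod 31 = 30^2 = 1
  bit 4 = 1: r = r^2 * 30 mod 31 = 1^2 * 30 = 1*30 = 30
  -> s = B^a = 30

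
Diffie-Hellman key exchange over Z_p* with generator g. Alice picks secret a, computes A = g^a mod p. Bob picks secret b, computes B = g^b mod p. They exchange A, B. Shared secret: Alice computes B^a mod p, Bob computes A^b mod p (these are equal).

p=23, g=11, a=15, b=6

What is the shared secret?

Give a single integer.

A = 11^15 mod 23  (bits of 15 = 1111)
  bit 0 = 1: r = r^2 * 11 mod 23 = 1^2 * 11 = 1*11 = 11
  bit 1 = 1: r = r^2 * 11 mod 23 = 11^2 * 11 = 6*11 = 20
  bit 2 = 1: r = r^2 * 11 mod 23 = 20^2 * 11 = 9*11 = 7
  bit 3 = 1: r = r^2 * 11 mod 23 = 7^2 * 11 = 3*11 = 10
  -> A = 10
B = 11^6 mod 23  (bits of 6 = 110)
  bit 0 = 1: r = r^2 * 11 mod 23 = 1^2 * 11 = 1*11 = 11
  bit 1 = 1: r = r^2 * 11 mod 23 = 11^2 * 11 = 6*11 = 20
  bit 2 = 0: r = r^2 mod 23 = 20^2 = 9
  -> B = 9
s = B^a = 9^15 mod 23  (bits of 15 = 1111)
  bit 0 = 1: r = r^2 * 9 mod 23 = 1^2 * 9 = 1*9 = 9
  bit 1 = 1: r = r^2 * 9 mod 23 = 9^2 * 9 = 12*9 = 16
  bit 2 = 1: r = r^2 * 9 mod 23 = 16^2 * 9 = 3*9 = 4
  bit 3 = 1: r = r^2 * 9 mod 23 = 4^2 * 9 = 16*9 = 6
  -> s = B^a = 6

Answer: 6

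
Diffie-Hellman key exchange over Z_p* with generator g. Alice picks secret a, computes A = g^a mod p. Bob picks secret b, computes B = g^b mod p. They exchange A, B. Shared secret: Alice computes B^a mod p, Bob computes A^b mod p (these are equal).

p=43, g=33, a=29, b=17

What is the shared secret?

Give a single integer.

A = 33^29 mod 43  (bits of 29 = 11101)
  bit 0 = 1: r = r^2 * 33 mod 43 = 1^2 * 33 = 1*33 = 33
  bit 1 = 1: r = r^2 * 33 mod 43 = 33^2 * 33 = 14*33 = 32
  bit 2 = 1: r = r^2 * 33 mod 43 = 32^2 * 33 = 35*33 = 37
  bit 3 = 0: r = r^2 mod 43 = 37^2 = 36
  bit 4 = 1: r = r^2 * 33 mod 43 = 36^2 * 33 = 6*33 = 26
  -> A = 26
B = 33^17 mod 43  (bits of 17 = 10001)
  bit 0 = 1: r = r^2 * 33 mod 43 = 1^2 * 33 = 1*33 = 33
  bit 1 = 0: r = r^2 mod 43 = 33^2 = 14
  bit 2 = 0: r = r^2 mod 43 = 14^2 = 24
  bit 3 = 0: r = r^2 mod 43 = 24^2 = 17
  bit 4 = 1: r = r^2 * 33 mod 43 = 17^2 * 33 = 31*33 = 34
  -> B = 34
s = B^a = 34^29 mod 43  (bits of 29 = 11101)
  bit 0 = 1: r = r^2 * 34 mod 43 = 1^2 * 34 = 1*34 = 34
  bit 1 = 1: r = r^2 * 34 mod 43 = 34^2 * 34 = 38*34 = 2
  bit 2 = 1: r = r^2 * 34 mod 43 = 2^2 * 34 = 4*34 = 7
  bit 3 = 0: r = r^2 mod 43 = 7^2 = 6
  bit 4 = 1: r = r^2 * 34 mod 43 = 6^2 * 34 = 36*34 = 20
  -> s = B^a = 20

Answer: 20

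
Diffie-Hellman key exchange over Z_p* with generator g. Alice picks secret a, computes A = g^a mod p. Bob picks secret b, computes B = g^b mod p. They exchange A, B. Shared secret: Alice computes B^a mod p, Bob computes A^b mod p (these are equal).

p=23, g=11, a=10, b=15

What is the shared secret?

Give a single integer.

Answer: 16

Derivation:
A = 11^10 mod 23  (bits of 10 = 1010)
  bit 0 = 1: r = r^2 * 11 mod 23 = 1^2 * 11 = 1*11 = 11
  bit 1 = 0: r = r^2 mod 23 = 11^2 = 6
  bit 2 = 1: r = r^2 * 11 mod 23 = 6^2 * 11 = 13*11 = 5
  bit 3 = 0: r = r^2 mod 23 = 5^2 = 2
  -> A = 2
B = 11^15 mod 23  (bits of 15 = 1111)
  bit 0 = 1: r = r^2 * 11 mod 23 = 1^2 * 11 = 1*11 = 11
  bit 1 = 1: r = r^2 * 11 mod 23 = 11^2 * 11 = 6*11 = 20
  bit 2 = 1: r = r^2 * 11 mod 23 = 20^2 * 11 = 9*11 = 7
  bit 3 = 1: r = r^2 * 11 mod 23 = 7^2 * 11 = 3*11 = 10
  -> B = 10
s = B^a = 10^10 mod 23  (bits of 10 = 1010)
  bit 0 = 1: r = r^2 * 10 mod 23 = 1^2 * 10 = 1*10 = 10
  bit 1 = 0: r = r^2 mod 23 = 10^2 = 8
  bit 2 = 1: r = r^2 * 10 mod 23 = 8^2 * 10 = 18*10 = 19
  bit 3 = 0: r = r^2 mod 23 = 19^2 = 16
  -> s = B^a = 16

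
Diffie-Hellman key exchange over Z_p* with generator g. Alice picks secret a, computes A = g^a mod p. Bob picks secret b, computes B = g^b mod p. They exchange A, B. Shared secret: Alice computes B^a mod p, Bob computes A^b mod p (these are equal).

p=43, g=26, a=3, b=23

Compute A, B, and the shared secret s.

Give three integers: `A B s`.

Answer: 32 12 8

Derivation:
A = 26^3 mod 43  (bits of 3 = 11)
  bit 0 = 1: r = r^2 * 26 mod 43 = 1^2 * 26 = 1*26 = 26
  bit 1 = 1: r = r^2 * 26 mod 43 = 26^2 * 26 = 31*26 = 32
  -> A = 32
B = 26^23 mod 43  (bits of 23 = 10111)
  bit 0 = 1: r = r^2 * 26 mod 43 = 1^2 * 26 = 1*26 = 26
  bit 1 = 0: r = r^2 mod 43 = 26^2 = 31
  bit 2 = 1: r = r^2 * 26 mod 43 = 31^2 * 26 = 15*26 = 3
  bit 3 = 1: r = r^2 * 26 mod 43 = 3^2 * 26 = 9*26 = 19
  bit 4 = 1: r = r^2 * 26 mod 43 = 19^2 * 26 = 17*26 = 12
  -> B = 12
s = B^a = 12^3 mod 43  (bits of 3 = 11)
  bit 0 = 1: r = r^2 * 12 mod 43 = 1^2 * 12 = 1*12 = 12
  bit 1 = 1: r = r^2 * 12 mod 43 = 12^2 * 12 = 15*12 = 8
  -> s = B^a = 8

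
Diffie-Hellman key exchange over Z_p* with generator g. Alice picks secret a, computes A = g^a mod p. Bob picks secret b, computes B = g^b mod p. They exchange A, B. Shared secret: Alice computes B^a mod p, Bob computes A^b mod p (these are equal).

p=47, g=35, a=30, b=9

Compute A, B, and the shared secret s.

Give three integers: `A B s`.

A = 35^30 mod 47  (bits of 30 = 11110)
  bit 0 = 1: r = r^2 * 35 mod 47 = 1^2 * 35 = 1*35 = 35
  bit 1 = 1: r = r^2 * 35 mod 47 = 35^2 * 35 = 3*35 = 11
  bit 2 = 1: r = r^2 * 35 mod 47 = 11^2 * 35 = 27*35 = 5
  bit 3 = 1: r = r^2 * 35 mod 47 = 5^2 * 35 = 25*35 = 29
  bit 4 = 0: r = r^2 mod 47 = 29^2 = 42
  -> A = 42
B = 35^9 mod 47  (bits of 9 = 1001)
  bit 0 = 1: r = r^2 * 35 mod 47 = 1^2 * 35 = 1*35 = 35
  bit 1 = 0: r = r^2 mod 47 = 35^2 = 3
  bit 2 = 0: r = r^2 mod 47 = 3^2 = 9
  bit 3 = 1: r = r^2 * 35 mod 47 = 9^2 * 35 = 34*35 = 15
  -> B = 15
s = B^a = 15^30 mod 47  (bits of 30 = 11110)
  bit 0 = 1: r = r^2 * 15 mod 47 = 1^2 * 15 = 1*15 = 15
  bit 1 = 1: r = r^2 * 15 mod 47 = 15^2 * 15 = 37*15 = 38
  bit 2 = 1: r = r^2 * 15 mod 47 = 38^2 * 15 = 34*15 = 40
  bit 3 = 1: r = r^2 * 15 mod 47 = 40^2 * 15 = 2*15 = 30
  bit 4 = 0: r = r^2 mod 47 = 30^2 = 7
  -> s = B^a = 7

Answer: 42 15 7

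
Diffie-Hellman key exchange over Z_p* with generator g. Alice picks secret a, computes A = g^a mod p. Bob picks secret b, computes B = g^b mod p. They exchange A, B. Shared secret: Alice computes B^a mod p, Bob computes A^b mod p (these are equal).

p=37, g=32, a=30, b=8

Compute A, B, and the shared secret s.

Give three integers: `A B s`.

A = 32^30 mod 37  (bits of 30 = 11110)
  bit 0 = 1: r = r^2 * 32 mod 37 = 1^2 * 32 = 1*32 = 32
  bit 1 = 1: r = r^2 * 32 mod 37 = 32^2 * 32 = 25*32 = 23
  bit 2 = 1: r = r^2 * 32 mod 37 = 23^2 * 32 = 11*32 = 19
  bit 3 = 1: r = r^2 * 32 mod 37 = 19^2 * 32 = 28*32 = 8
  bit 4 = 0: r = r^2 mod 37 = 8^2 = 27
  -> A = 27
B = 32^8 mod 37  (bits of 8 = 1000)
  bit 0 = 1: r = r^2 * 32 mod 37 = 1^2 * 32 = 1*32 = 32
  bit 1 = 0: r = r^2 mod 37 = 32^2 = 25
  bit 2 = 0: r = r^2 mod 37 = 25^2 = 33
  bit 3 = 0: r = r^2 mod 37 = 33^2 = 16
  -> B = 16
s = B^a = 16^30 mod 37  (bits of 30 = 11110)
  bit 0 = 1: r = r^2 * 16 mod 37 = 1^2 * 16 = 1*16 = 16
  bit 1 = 1: r = r^2 * 16 mod 37 = 16^2 * 16 = 34*16 = 26
  bit 2 = 1: r = r^2 * 16 mod 37 = 26^2 * 16 = 10*16 = 12
  bit 3 = 1: r = r^2 * 16 mod 37 = 12^2 * 16 = 33*16 = 10
  bit 4 = 0: r = r^2 mod 37 = 10^2 = 26
  -> s = B^a = 26

Answer: 27 16 26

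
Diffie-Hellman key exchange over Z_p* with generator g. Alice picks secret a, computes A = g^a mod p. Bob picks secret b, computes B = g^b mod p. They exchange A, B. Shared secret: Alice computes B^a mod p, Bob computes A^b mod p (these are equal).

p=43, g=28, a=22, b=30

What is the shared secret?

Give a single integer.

Answer: 16

Derivation:
A = 28^22 mod 43  (bits of 22 = 10110)
  bit 0 = 1: r = r^2 * 28 mod 43 = 1^2 * 28 = 1*28 = 28
  bit 1 = 0: r = r^2 mod 43 = 28^2 = 10
  bit 2 = 1: r = r^2 * 28 mod 43 = 10^2 * 28 = 14*28 = 5
  bit 3 = 1: r = r^2 * 28 mod 43 = 5^2 * 28 = 25*28 = 12
  bit 4 = 0: r = r^2 mod 43 = 12^2 = 15
  -> A = 15
B = 28^30 mod 43  (bits of 30 = 11110)
  bit 0 = 1: r = r^2 * 28 mod 43 = 1^2 * 28 = 1*28 = 28
  bit 1 = 1: r = r^2 * 28 mod 43 = 28^2 * 28 = 10*28 = 22
  bit 2 = 1: r = r^2 * 28 mod 43 = 22^2 * 28 = 11*28 = 7
  bit 3 = 1: r = r^2 * 28 mod 43 = 7^2 * 28 = 6*28 = 39
  bit 4 = 0: r = r^2 mod 43 = 39^2 = 16
  -> B = 16
s = B^a = 16^22 mod 43  (bits of 22 = 10110)
  bit 0 = 1: r = r^2 * 16 mod 43 = 1^2 * 16 = 1*16 = 16
  bit 1 = 0: r = r^2 mod 43 = 16^2 = 41
  bit 2 = 1: r = r^2 * 16 mod 43 = 41^2 * 16 = 4*16 = 21
  bit 3 = 1: r = r^2 * 16 mod 43 = 21^2 * 16 = 11*16 = 4
  bit 4 = 0: r = r^2 mod 43 = 4^2 = 16
  -> s = B^a = 16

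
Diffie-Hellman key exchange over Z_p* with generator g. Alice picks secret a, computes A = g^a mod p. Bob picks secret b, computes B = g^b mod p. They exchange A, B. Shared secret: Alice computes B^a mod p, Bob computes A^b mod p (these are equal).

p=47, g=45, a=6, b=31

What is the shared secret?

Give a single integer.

Answer: 4

Derivation:
A = 45^6 mod 47  (bits of 6 = 110)
  bit 0 = 1: r = r^2 * 45 mod 47 = 1^2 * 45 = 1*45 = 45
  bit 1 = 1: r = r^2 * 45 mod 47 = 45^2 * 45 = 4*45 = 39
  bit 2 = 0: r = r^2 mod 47 = 39^2 = 17
  -> A = 17
B = 45^31 mod 47  (bits of 31 = 11111)
  bit 0 = 1: r = r^2 * 45 mod 47 = 1^2 * 45 = 1*45 = 45
  bit 1 = 1: r = r^2 * 45 mod 47 = 45^2 * 45 = 4*45 = 39
  bit 2 = 1: r = r^2 * 45 mod 47 = 39^2 * 45 = 17*45 = 13
  bit 3 = 1: r = r^2 * 45 mod 47 = 13^2 * 45 = 28*45 = 38
  bit 4 = 1: r = r^2 * 45 mod 47 = 38^2 * 45 = 34*45 = 26
  -> B = 26
s = B^a = 26^6 mod 47  (bits of 6 = 110)
  bit 0 = 1: r = r^2 * 26 mod 47 = 1^2 * 26 = 1*26 = 26
  bit 1 = 1: r = r^2 * 26 mod 47 = 26^2 * 26 = 18*26 = 45
  bit 2 = 0: r = r^2 mod 47 = 45^2 = 4
  -> s = B^a = 4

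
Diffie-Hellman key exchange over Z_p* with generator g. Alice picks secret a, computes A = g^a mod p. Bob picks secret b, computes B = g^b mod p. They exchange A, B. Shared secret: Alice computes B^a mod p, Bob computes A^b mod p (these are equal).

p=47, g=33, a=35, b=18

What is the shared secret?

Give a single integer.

Answer: 4

Derivation:
A = 33^35 mod 47  (bits of 35 = 100011)
  bit 0 = 1: r = r^2 * 33 mod 47 = 1^2 * 33 = 1*33 = 33
  bit 1 = 0: r = r^2 mod 47 = 33^2 = 8
  bit 2 = 0: r = r^2 mod 47 = 8^2 = 17
  bit 3 = 0: r = r^2 mod 47 = 17^2 = 7
  bit 4 = 1: r = r^2 * 33 mod 47 = 7^2 * 33 = 2*33 = 19
  bit 5 = 1: r = r^2 * 33 mod 47 = 19^2 * 33 = 32*33 = 22
  -> A = 22
B = 33^18 mod 47  (bits of 18 = 10010)
  bit 0 = 1: r = r^2 * 33 mod 47 = 1^2 * 33 = 1*33 = 33
  bit 1 = 0: r = r^2 mod 47 = 33^2 = 8
  bit 2 = 0: r = r^2 mod 47 = 8^2 = 17
  bit 3 = 1: r = r^2 * 33 mod 47 = 17^2 * 33 = 7*33 = 43
  bit 4 = 0: r = r^2 mod 47 = 43^2 = 16
  -> B = 16
s = B^a = 16^35 mod 47  (bits of 35 = 100011)
  bit 0 = 1: r = r^2 * 16 mod 47 = 1^2 * 16 = 1*16 = 16
  bit 1 = 0: r = r^2 mod 47 = 16^2 = 21
  bit 2 = 0: r = r^2 mod 47 = 21^2 = 18
  bit 3 = 0: r = r^2 mod 47 = 18^2 = 42
  bit 4 = 1: r = r^2 * 16 mod 47 = 42^2 * 16 = 25*16 = 24
  bit 5 = 1: r = r^2 * 16 mod 47 = 24^2 * 16 = 12*16 = 4
  -> s = B^a = 4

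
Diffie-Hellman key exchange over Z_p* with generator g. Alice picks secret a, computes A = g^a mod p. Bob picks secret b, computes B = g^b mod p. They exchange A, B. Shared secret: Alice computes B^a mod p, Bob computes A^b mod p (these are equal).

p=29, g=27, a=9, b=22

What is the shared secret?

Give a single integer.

Answer: 4

Derivation:
A = 27^9 mod 29  (bits of 9 = 1001)
  bit 0 = 1: r = r^2 * 27 mod 29 = 1^2 * 27 = 1*27 = 27
  bit 1 = 0: r = r^2 mod 29 = 27^2 = 4
  bit 2 = 0: r = r^2 mod 29 = 4^2 = 16
  bit 3 = 1: r = r^2 * 27 mod 29 = 16^2 * 27 = 24*27 = 10
  -> A = 10
B = 27^22 mod 29  (bits of 22 = 10110)
  bit 0 = 1: r = r^2 * 27 mod 29 = 1^2 * 27 = 1*27 = 27
  bit 1 = 0: r = r^2 mod 29 = 27^2 = 4
  bit 2 = 1: r = r^2 * 27 mod 29 = 4^2 * 27 = 16*27 = 26
  bit 3 = 1: r = r^2 * 27 mod 29 = 26^2 * 27 = 9*27 = 11
  bit 4 = 0: r = r^2 mod 29 = 11^2 = 5
  -> B = 5
s = B^a = 5^9 mod 29  (bits of 9 = 1001)
  bit 0 = 1: r = r^2 * 5 mod 29 = 1^2 * 5 = 1*5 = 5
  bit 1 = 0: r = r^2 mod 29 = 5^2 = 25
  bit 2 = 0: r = r^2 mod 29 = 25^2 = 16
  bit 3 = 1: r = r^2 * 5 mod 29 = 16^2 * 5 = 24*5 = 4
  -> s = B^a = 4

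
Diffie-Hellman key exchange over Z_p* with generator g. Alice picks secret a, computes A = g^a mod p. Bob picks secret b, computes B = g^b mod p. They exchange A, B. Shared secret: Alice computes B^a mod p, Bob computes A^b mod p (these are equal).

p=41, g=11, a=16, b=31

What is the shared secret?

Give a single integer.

Answer: 10

Derivation:
A = 11^16 mod 41  (bits of 16 = 10000)
  bit 0 = 1: r = r^2 * 11 mod 41 = 1^2 * 11 = 1*11 = 11
  bit 1 = 0: r = r^2 mod 41 = 11^2 = 39
  bit 2 = 0: r = r^2 mod 41 = 39^2 = 4
  bit 3 = 0: r = r^2 mod 41 = 4^2 = 16
  bit 4 = 0: r = r^2 mod 41 = 16^2 = 10
  -> A = 10
B = 11^31 mod 41  (bits of 31 = 11111)
  bit 0 = 1: r = r^2 * 11 mod 41 = 1^2 * 11 = 1*11 = 11
  bit 1 = 1: r = r^2 * 11 mod 41 = 11^2 * 11 = 39*11 = 19
  bit 2 = 1: r = r^2 * 11 mod 41 = 19^2 * 11 = 33*11 = 35
  bit 3 = 1: r = r^2 * 11 mod 41 = 35^2 * 11 = 36*11 = 27
  bit 4 = 1: r = r^2 * 11 mod 41 = 27^2 * 11 = 32*11 = 24
  -> B = 24
s = B^a = 24^16 mod 41  (bits of 16 = 10000)
  bit 0 = 1: r = r^2 * 24 mod 41 = 1^2 * 24 = 1*24 = 24
  bit 1 = 0: r = r^2 mod 41 = 24^2 = 2
  bit 2 = 0: r = r^2 mod 41 = 2^2 = 4
  bit 3 = 0: r = r^2 mod 41 = 4^2 = 16
  bit 4 = 0: r = r^2 mod 41 = 16^2 = 10
  -> s = B^a = 10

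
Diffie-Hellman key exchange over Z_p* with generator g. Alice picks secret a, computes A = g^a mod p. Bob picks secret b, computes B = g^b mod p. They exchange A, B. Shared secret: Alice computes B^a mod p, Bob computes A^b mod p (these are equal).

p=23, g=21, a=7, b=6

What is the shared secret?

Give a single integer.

Answer: 6

Derivation:
A = 21^7 mod 23  (bits of 7 = 111)
  bit 0 = 1: r = r^2 * 21 mod 23 = 1^2 * 21 = 1*21 = 21
  bit 1 = 1: r = r^2 * 21 mod 23 = 21^2 * 21 = 4*21 = 15
  bit 2 = 1: r = r^2 * 21 mod 23 = 15^2 * 21 = 18*21 = 10
  -> A = 10
B = 21^6 mod 23  (bits of 6 = 110)
  bit 0 = 1: r = r^2 * 21 mod 23 = 1^2 * 21 = 1*21 = 21
  bit 1 = 1: r = r^2 * 21 mod 23 = 21^2 * 21 = 4*21 = 15
  bit 2 = 0: r = r^2 mod 23 = 15^2 = 18
  -> B = 18
s = B^a = 18^7 mod 23  (bits of 7 = 111)
  bit 0 = 1: r = r^2 * 18 mod 23 = 1^2 * 18 = 1*18 = 18
  bit 1 = 1: r = r^2 * 18 mod 23 = 18^2 * 18 = 2*18 = 13
  bit 2 = 1: r = r^2 * 18 mod 23 = 13^2 * 18 = 8*18 = 6
  -> s = B^a = 6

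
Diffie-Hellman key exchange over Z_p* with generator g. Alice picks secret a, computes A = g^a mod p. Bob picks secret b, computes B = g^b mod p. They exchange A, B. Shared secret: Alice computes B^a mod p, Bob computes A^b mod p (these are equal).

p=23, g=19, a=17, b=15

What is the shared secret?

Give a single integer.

Answer: 7

Derivation:
A = 19^17 mod 23  (bits of 17 = 10001)
  bit 0 = 1: r = r^2 * 19 mod 23 = 1^2 * 19 = 1*19 = 19
  bit 1 = 0: r = r^2 mod 23 = 19^2 = 16
  bit 2 = 0: r = r^2 mod 23 = 16^2 = 3
  bit 3 = 0: r = r^2 mod 23 = 3^2 = 9
  bit 4 = 1: r = r^2 * 19 mod 23 = 9^2 * 19 = 12*19 = 21
  -> A = 21
B = 19^15 mod 23  (bits of 15 = 1111)
  bit 0 = 1: r = r^2 * 19 mod 23 = 1^2 * 19 = 1*19 = 19
  bit 1 = 1: r = r^2 * 19 mod 23 = 19^2 * 19 = 16*19 = 5
  bit 2 = 1: r = r^2 * 19 mod 23 = 5^2 * 19 = 2*19 = 15
  bit 3 = 1: r = r^2 * 19 mod 23 = 15^2 * 19 = 18*19 = 20
  -> B = 20
s = B^a = 20^17 mod 23  (bits of 17 = 10001)
  bit 0 = 1: r = r^2 * 20 mod 23 = 1^2 * 20 = 1*20 = 20
  bit 1 = 0: r = r^2 mod 23 = 20^2 = 9
  bit 2 = 0: r = r^2 mod 23 = 9^2 = 12
  bit 3 = 0: r = r^2 mod 23 = 12^2 = 6
  bit 4 = 1: r = r^2 * 20 mod 23 = 6^2 * 20 = 13*20 = 7
  -> s = B^a = 7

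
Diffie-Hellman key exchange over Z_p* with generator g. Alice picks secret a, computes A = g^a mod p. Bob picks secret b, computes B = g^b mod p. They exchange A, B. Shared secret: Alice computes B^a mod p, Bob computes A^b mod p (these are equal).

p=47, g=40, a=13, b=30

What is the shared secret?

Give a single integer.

A = 40^13 mod 47  (bits of 13 = 1101)
  bit 0 = 1: r = r^2 * 40 mod 47 = 1^2 * 40 = 1*40 = 40
  bit 1 = 1: r = r^2 * 40 mod 47 = 40^2 * 40 = 2*40 = 33
  bit 2 = 0: r = r^2 mod 47 = 33^2 = 8
  bit 3 = 1: r = r^2 * 40 mod 47 = 8^2 * 40 = 17*40 = 22
  -> A = 22
B = 40^30 mod 47  (bits of 30 = 11110)
  bit 0 = 1: r = r^2 * 40 mod 47 = 1^2 * 40 = 1*40 = 40
  bit 1 = 1: r = r^2 * 40 mod 47 = 40^2 * 40 = 2*40 = 33
  bit 2 = 1: r = r^2 * 40 mod 47 = 33^2 * 40 = 8*40 = 38
  bit 3 = 1: r = r^2 * 40 mod 47 = 38^2 * 40 = 34*40 = 44
  bit 4 = 0: r = r^2 mod 47 = 44^2 = 9
  -> B = 9
s = B^a = 9^13 mod 47  (bits of 13 = 1101)
  bit 0 = 1: r = r^2 * 9 mod 47 = 1^2 * 9 = 1*9 = 9
  bit 1 = 1: r = r^2 * 9 mod 47 = 9^2 * 9 = 34*9 = 24
  bit 2 = 0: r = r^2 mod 47 = 24^2 = 12
  bit 3 = 1: r = r^2 * 9 mod 47 = 12^2 * 9 = 3*9 = 27
  -> s = B^a = 27

Answer: 27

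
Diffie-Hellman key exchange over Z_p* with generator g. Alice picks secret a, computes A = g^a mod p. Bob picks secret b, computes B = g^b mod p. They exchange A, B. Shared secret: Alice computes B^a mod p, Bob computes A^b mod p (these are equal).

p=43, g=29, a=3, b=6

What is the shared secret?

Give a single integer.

A = 29^3 mod 43  (bits of 3 = 11)
  bit 0 = 1: r = r^2 * 29 mod 43 = 1^2 * 29 = 1*29 = 29
  bit 1 = 1: r = r^2 * 29 mod 43 = 29^2 * 29 = 24*29 = 8
  -> A = 8
B = 29^6 mod 43  (bits of 6 = 110)
  bit 0 = 1: r = r^2 * 29 mod 43 = 1^2 * 29 = 1*29 = 29
  bit 1 = 1: r = r^2 * 29 mod 43 = 29^2 * 29 = 24*29 = 8
  bit 2 = 0: r = r^2 mod 43 = 8^2 = 21
  -> B = 21
s = B^a = 21^3 mod 43  (bits of 3 = 11)
  bit 0 = 1: r = r^2 * 21 mod 43 = 1^2 * 21 = 1*21 = 21
  bit 1 = 1: r = r^2 * 21 mod 43 = 21^2 * 21 = 11*21 = 16
  -> s = B^a = 16

Answer: 16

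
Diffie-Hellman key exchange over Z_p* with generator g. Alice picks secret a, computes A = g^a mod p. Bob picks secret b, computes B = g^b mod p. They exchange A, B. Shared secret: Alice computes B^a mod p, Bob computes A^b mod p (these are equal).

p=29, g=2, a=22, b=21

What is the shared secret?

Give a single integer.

Answer: 28

Derivation:
A = 2^22 mod 29  (bits of 22 = 10110)
  bit 0 = 1: r = r^2 * 2 mod 29 = 1^2 * 2 = 1*2 = 2
  bit 1 = 0: r = r^2 mod 29 = 2^2 = 4
  bit 2 = 1: r = r^2 * 2 mod 29 = 4^2 * 2 = 16*2 = 3
  bit 3 = 1: r = r^2 * 2 mod 29 = 3^2 * 2 = 9*2 = 18
  bit 4 = 0: r = r^2 mod 29 = 18^2 = 5
  -> A = 5
B = 2^21 mod 29  (bits of 21 = 10101)
  bit 0 = 1: r = r^2 * 2 mod 29 = 1^2 * 2 = 1*2 = 2
  bit 1 = 0: r = r^2 mod 29 = 2^2 = 4
  bit 2 = 1: r = r^2 * 2 mod 29 = 4^2 * 2 = 16*2 = 3
  bit 3 = 0: r = r^2 mod 29 = 3^2 = 9
  bit 4 = 1: r = r^2 * 2 mod 29 = 9^2 * 2 = 23*2 = 17
  -> B = 17
s = B^a = 17^22 mod 29  (bits of 22 = 10110)
  bit 0 = 1: r = r^2 * 17 mod 29 = 1^2 * 17 = 1*17 = 17
  bit 1 = 0: r = r^2 mod 29 = 17^2 = 28
  bit 2 = 1: r = r^2 * 17 mod 29 = 28^2 * 17 = 1*17 = 17
  bit 3 = 1: r = r^2 * 17 mod 29 = 17^2 * 17 = 28*17 = 12
  bit 4 = 0: r = r^2 mod 29 = 12^2 = 28
  -> s = B^a = 28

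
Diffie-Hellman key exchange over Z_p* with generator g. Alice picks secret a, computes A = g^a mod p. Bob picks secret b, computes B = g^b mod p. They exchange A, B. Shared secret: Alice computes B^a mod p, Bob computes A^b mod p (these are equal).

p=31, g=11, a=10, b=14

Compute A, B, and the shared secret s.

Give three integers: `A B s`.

Answer: 5 14 25

Derivation:
A = 11^10 mod 31  (bits of 10 = 1010)
  bit 0 = 1: r = r^2 * 11 mod 31 = 1^2 * 11 = 1*11 = 11
  bit 1 = 0: r = r^2 mod 31 = 11^2 = 28
  bit 2 = 1: r = r^2 * 11 mod 31 = 28^2 * 11 = 9*11 = 6
  bit 3 = 0: r = r^2 mod 31 = 6^2 = 5
  -> A = 5
B = 11^14 mod 31  (bits of 14 = 1110)
  bit 0 = 1: r = r^2 * 11 mod 31 = 1^2 * 11 = 1*11 = 11
  bit 1 = 1: r = r^2 * 11 mod 31 = 11^2 * 11 = 28*11 = 29
  bit 2 = 1: r = r^2 * 11 mod 31 = 29^2 * 11 = 4*11 = 13
  bit 3 = 0: r = r^2 mod 31 = 13^2 = 14
  -> B = 14
s = B^a = 14^10 mod 31  (bits of 10 = 1010)
  bit 0 = 1: r = r^2 * 14 mod 31 = 1^2 * 14 = 1*14 = 14
  bit 1 = 0: r = r^2 mod 31 = 14^2 = 10
  bit 2 = 1: r = r^2 * 14 mod 31 = 10^2 * 14 = 7*14 = 5
  bit 3 = 0: r = r^2 mod 31 = 5^2 = 25
  -> s = B^a = 25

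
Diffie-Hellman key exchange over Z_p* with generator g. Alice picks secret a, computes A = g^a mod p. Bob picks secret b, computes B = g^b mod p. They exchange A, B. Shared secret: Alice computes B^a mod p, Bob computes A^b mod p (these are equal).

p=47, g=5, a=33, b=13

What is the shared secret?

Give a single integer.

A = 5^33 mod 47  (bits of 33 = 100001)
  bit 0 = 1: r = r^2 * 5 mod 47 = 1^2 * 5 = 1*5 = 5
  bit 1 = 0: r = r^2 mod 47 = 5^2 = 25
  bit 2 = 0: r = r^2 mod 47 = 25^2 = 14
  bit 3 = 0: r = r^2 mod 47 = 14^2 = 8
  bit 4 = 0: r = r^2 mod 47 = 8^2 = 17
  bit 5 = 1: r = r^2 * 5 mod 47 = 17^2 * 5 = 7*5 = 35
  -> A = 35
B = 5^13 mod 47  (bits of 13 = 1101)
  bit 0 = 1: r = r^2 * 5 mod 47 = 1^2 * 5 = 1*5 = 5
  bit 1 = 1: r = r^2 * 5 mod 47 = 5^2 * 5 = 25*5 = 31
  bit 2 = 0: r = r^2 mod 47 = 31^2 = 21
  bit 3 = 1: r = r^2 * 5 mod 47 = 21^2 * 5 = 18*5 = 43
  -> B = 43
s = B^a = 43^33 mod 47  (bits of 33 = 100001)
  bit 0 = 1: r = r^2 * 43 mod 47 = 1^2 * 43 = 1*43 = 43
  bit 1 = 0: r = r^2 mod 47 = 43^2 = 16
  bit 2 = 0: r = r^2 mod 47 = 16^2 = 21
  bit 3 = 0: r = r^2 mod 47 = 21^2 = 18
  bit 4 = 0: r = r^2 mod 47 = 18^2 = 42
  bit 5 = 1: r = r^2 * 43 mod 47 = 42^2 * 43 = 25*43 = 41
  -> s = B^a = 41

Answer: 41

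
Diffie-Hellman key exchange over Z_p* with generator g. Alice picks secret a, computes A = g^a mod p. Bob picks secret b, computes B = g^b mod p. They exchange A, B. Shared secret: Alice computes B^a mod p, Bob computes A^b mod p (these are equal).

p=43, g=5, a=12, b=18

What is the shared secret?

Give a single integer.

A = 5^12 mod 43  (bits of 12 = 1100)
  bit 0 = 1: r = r^2 * 5 mod 43 = 1^2 * 5 = 1*5 = 5
  bit 1 = 1: r = r^2 * 5 mod 43 = 5^2 * 5 = 25*5 = 39
  bit 2 = 0: r = r^2 mod 43 = 39^2 = 16
  bit 3 = 0: r = r^2 mod 43 = 16^2 = 41
  -> A = 41
B = 5^18 mod 43  (bits of 18 = 10010)
  bit 0 = 1: r = r^2 * 5 mod 43 = 1^2 * 5 = 1*5 = 5
  bit 1 = 0: r = r^2 mod 43 = 5^2 = 25
  bit 2 = 0: r = r^2 mod 43 = 25^2 = 23
  bit 3 = 1: r = r^2 * 5 mod 43 = 23^2 * 5 = 13*5 = 22
  bit 4 = 0: r = r^2 mod 43 = 22^2 = 11
  -> B = 11
s = B^a = 11^12 mod 43  (bits of 12 = 1100)
  bit 0 = 1: r = r^2 * 11 mod 43 = 1^2 * 11 = 1*11 = 11
  bit 1 = 1: r = r^2 * 11 mod 43 = 11^2 * 11 = 35*11 = 41
  bit 2 = 0: r = r^2 mod 43 = 41^2 = 4
  bit 3 = 0: r = r^2 mod 43 = 4^2 = 16
  -> s = B^a = 16

Answer: 16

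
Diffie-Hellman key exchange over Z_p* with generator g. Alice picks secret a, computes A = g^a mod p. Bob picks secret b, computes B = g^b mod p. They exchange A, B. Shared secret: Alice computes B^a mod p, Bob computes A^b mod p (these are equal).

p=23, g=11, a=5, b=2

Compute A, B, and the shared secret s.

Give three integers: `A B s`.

Answer: 5 6 2

Derivation:
A = 11^5 mod 23  (bits of 5 = 101)
  bit 0 = 1: r = r^2 * 11 mod 23 = 1^2 * 11 = 1*11 = 11
  bit 1 = 0: r = r^2 mod 23 = 11^2 = 6
  bit 2 = 1: r = r^2 * 11 mod 23 = 6^2 * 11 = 13*11 = 5
  -> A = 5
B = 11^2 mod 23  (bits of 2 = 10)
  bit 0 = 1: r = r^2 * 11 mod 23 = 1^2 * 11 = 1*11 = 11
  bit 1 = 0: r = r^2 mod 23 = 11^2 = 6
  -> B = 6
s = B^a = 6^5 mod 23  (bits of 5 = 101)
  bit 0 = 1: r = r^2 * 6 mod 23 = 1^2 * 6 = 1*6 = 6
  bit 1 = 0: r = r^2 mod 23 = 6^2 = 13
  bit 2 = 1: r = r^2 * 6 mod 23 = 13^2 * 6 = 8*6 = 2
  -> s = B^a = 2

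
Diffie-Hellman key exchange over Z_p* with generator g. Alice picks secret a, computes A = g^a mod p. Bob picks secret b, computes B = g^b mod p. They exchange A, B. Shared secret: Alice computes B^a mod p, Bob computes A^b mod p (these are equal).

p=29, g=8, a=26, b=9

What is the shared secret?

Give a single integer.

Answer: 4

Derivation:
A = 8^26 mod 29  (bits of 26 = 11010)
  bit 0 = 1: r = r^2 * 8 mod 29 = 1^2 * 8 = 1*8 = 8
  bit 1 = 1: r = r^2 * 8 mod 29 = 8^2 * 8 = 6*8 = 19
  bit 2 = 0: r = r^2 mod 29 = 19^2 = 13
  bit 3 = 1: r = r^2 * 8 mod 29 = 13^2 * 8 = 24*8 = 18
  bit 4 = 0: r = r^2 mod 29 = 18^2 = 5
  -> A = 5
B = 8^9 mod 29  (bits of 9 = 1001)
  bit 0 = 1: r = r^2 * 8 mod 29 = 1^2 * 8 = 1*8 = 8
  bit 1 = 0: r = r^2 mod 29 = 8^2 = 6
  bit 2 = 0: r = r^2 mod 29 = 6^2 = 7
  bit 3 = 1: r = r^2 * 8 mod 29 = 7^2 * 8 = 20*8 = 15
  -> B = 15
s = B^a = 15^26 mod 29  (bits of 26 = 11010)
  bit 0 = 1: r = r^2 * 15 mod 29 = 1^2 * 15 = 1*15 = 15
  bit 1 = 1: r = r^2 * 15 mod 29 = 15^2 * 15 = 22*15 = 11
  bit 2 = 0: r = r^2 mod 29 = 11^2 = 5
  bit 3 = 1: r = r^2 * 15 mod 29 = 5^2 * 15 = 25*15 = 27
  bit 4 = 0: r = r^2 mod 29 = 27^2 = 4
  -> s = B^a = 4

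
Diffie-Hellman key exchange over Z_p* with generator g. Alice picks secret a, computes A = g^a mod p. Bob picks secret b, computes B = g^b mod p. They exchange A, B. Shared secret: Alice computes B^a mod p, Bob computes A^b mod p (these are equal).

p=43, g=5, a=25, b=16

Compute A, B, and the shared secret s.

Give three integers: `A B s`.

Answer: 20 40 38

Derivation:
A = 5^25 mod 43  (bits of 25 = 11001)
  bit 0 = 1: r = r^2 * 5 mod 43 = 1^2 * 5 = 1*5 = 5
  bit 1 = 1: r = r^2 * 5 mod 43 = 5^2 * 5 = 25*5 = 39
  bit 2 = 0: r = r^2 mod 43 = 39^2 = 16
  bit 3 = 0: r = r^2 mod 43 = 16^2 = 41
  bit 4 = 1: r = r^2 * 5 mod 43 = 41^2 * 5 = 4*5 = 20
  -> A = 20
B = 5^16 mod 43  (bits of 16 = 10000)
  bit 0 = 1: r = r^2 * 5 mod 43 = 1^2 * 5 = 1*5 = 5
  bit 1 = 0: r = r^2 mod 43 = 5^2 = 25
  bit 2 = 0: r = r^2 mod 43 = 25^2 = 23
  bit 3 = 0: r = r^2 mod 43 = 23^2 = 13
  bit 4 = 0: r = r^2 mod 43 = 13^2 = 40
  -> B = 40
s = B^a = 40^25 mod 43  (bits of 25 = 11001)
  bit 0 = 1: r = r^2 * 40 mod 43 = 1^2 * 40 = 1*40 = 40
  bit 1 = 1: r = r^2 * 40 mod 43 = 40^2 * 40 = 9*40 = 16
  bit 2 = 0: r = r^2 mod 43 = 16^2 = 41
  bit 3 = 0: r = r^2 mod 43 = 41^2 = 4
  bit 4 = 1: r = r^2 * 40 mod 43 = 4^2 * 40 = 16*40 = 38
  -> s = B^a = 38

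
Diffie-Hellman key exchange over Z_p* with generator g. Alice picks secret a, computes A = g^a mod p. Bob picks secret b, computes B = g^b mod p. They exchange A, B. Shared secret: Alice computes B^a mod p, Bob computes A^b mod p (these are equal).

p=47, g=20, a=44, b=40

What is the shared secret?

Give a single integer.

Answer: 36

Derivation:
A = 20^44 mod 47  (bits of 44 = 101100)
  bit 0 = 1: r = r^2 * 20 mod 47 = 1^2 * 20 = 1*20 = 20
  bit 1 = 0: r = r^2 mod 47 = 20^2 = 24
  bit 2 = 1: r = r^2 * 20 mod 47 = 24^2 * 20 = 12*20 = 5
  bit 3 = 1: r = r^2 * 20 mod 47 = 5^2 * 20 = 25*20 = 30
  bit 4 = 0: r = r^2 mod 47 = 30^2 = 7
  bit 5 = 0: r = r^2 mod 47 = 7^2 = 2
  -> A = 2
B = 20^40 mod 47  (bits of 40 = 101000)
  bit 0 = 1: r = r^2 * 20 mod 47 = 1^2 * 20 = 1*20 = 20
  bit 1 = 0: r = r^2 mod 47 = 20^2 = 24
  bit 2 = 1: r = r^2 * 20 mod 47 = 24^2 * 20 = 12*20 = 5
  bit 3 = 0: r = r^2 mod 47 = 5^2 = 25
  bit 4 = 0: r = r^2 mod 47 = 25^2 = 14
  bit 5 = 0: r = r^2 mod 47 = 14^2 = 8
  -> B = 8
s = B^a = 8^44 mod 47  (bits of 44 = 101100)
  bit 0 = 1: r = r^2 * 8 mod 47 = 1^2 * 8 = 1*8 = 8
  bit 1 = 0: r = r^2 mod 47 = 8^2 = 17
  bit 2 = 1: r = r^2 * 8 mod 47 = 17^2 * 8 = 7*8 = 9
  bit 3 = 1: r = r^2 * 8 mod 47 = 9^2 * 8 = 34*8 = 37
  bit 4 = 0: r = r^2 mod 47 = 37^2 = 6
  bit 5 = 0: r = r^2 mod 47 = 6^2 = 36
  -> s = B^a = 36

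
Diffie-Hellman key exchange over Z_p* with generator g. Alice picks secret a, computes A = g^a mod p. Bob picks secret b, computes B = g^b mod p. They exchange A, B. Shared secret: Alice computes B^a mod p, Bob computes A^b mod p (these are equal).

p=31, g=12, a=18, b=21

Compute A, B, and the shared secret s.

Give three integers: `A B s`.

Answer: 8 29 8

Derivation:
A = 12^18 mod 31  (bits of 18 = 10010)
  bit 0 = 1: r = r^2 * 12 mod 31 = 1^2 * 12 = 1*12 = 12
  bit 1 = 0: r = r^2 mod 31 = 12^2 = 20
  bit 2 = 0: r = r^2 mod 31 = 20^2 = 28
  bit 3 = 1: r = r^2 * 12 mod 31 = 28^2 * 12 = 9*12 = 15
  bit 4 = 0: r = r^2 mod 31 = 15^2 = 8
  -> A = 8
B = 12^21 mod 31  (bits of 21 = 10101)
  bit 0 = 1: r = r^2 * 12 mod 31 = 1^2 * 12 = 1*12 = 12
  bit 1 = 0: r = r^2 mod 31 = 12^2 = 20
  bit 2 = 1: r = r^2 * 12 mod 31 = 20^2 * 12 = 28*12 = 26
  bit 3 = 0: r = r^2 mod 31 = 26^2 = 25
  bit 4 = 1: r = r^2 * 12 mod 31 = 25^2 * 12 = 5*12 = 29
  -> B = 29
s = B^a = 29^18 mod 31  (bits of 18 = 10010)
  bit 0 = 1: r = r^2 * 29 mod 31 = 1^2 * 29 = 1*29 = 29
  bit 1 = 0: r = r^2 mod 31 = 29^2 = 4
  bit 2 = 0: r = r^2 mod 31 = 4^2 = 16
  bit 3 = 1: r = r^2 * 29 mod 31 = 16^2 * 29 = 8*29 = 15
  bit 4 = 0: r = r^2 mod 31 = 15^2 = 8
  -> s = B^a = 8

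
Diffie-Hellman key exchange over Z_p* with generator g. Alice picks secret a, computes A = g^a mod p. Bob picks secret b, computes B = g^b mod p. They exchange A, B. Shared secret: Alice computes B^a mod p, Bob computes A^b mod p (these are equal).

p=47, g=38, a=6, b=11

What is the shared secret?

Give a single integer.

A = 38^6 mod 47  (bits of 6 = 110)
  bit 0 = 1: r = r^2 * 38 mod 47 = 1^2 * 38 = 1*38 = 38
  bit 1 = 1: r = r^2 * 38 mod 47 = 38^2 * 38 = 34*38 = 23
  bit 2 = 0: r = r^2 mod 47 = 23^2 = 12
  -> A = 12
B = 38^11 mod 47  (bits of 11 = 1011)
  bit 0 = 1: r = r^2 * 38 mod 47 = 1^2 * 38 = 1*38 = 38
  bit 1 = 0: r = r^2 mod 47 = 38^2 = 34
  bit 2 = 1: r = r^2 * 38 mod 47 = 34^2 * 38 = 28*38 = 30
  bit 3 = 1: r = r^2 * 38 mod 47 = 30^2 * 38 = 7*38 = 31
  -> B = 31
s = B^a = 31^6 mod 47  (bits of 6 = 110)
  bit 0 = 1: r = r^2 * 31 mod 47 = 1^2 * 31 = 1*31 = 31
  bit 1 = 1: r = r^2 * 31 mod 47 = 31^2 * 31 = 21*31 = 40
  bit 2 = 0: r = r^2 mod 47 = 40^2 = 2
  -> s = B^a = 2

Answer: 2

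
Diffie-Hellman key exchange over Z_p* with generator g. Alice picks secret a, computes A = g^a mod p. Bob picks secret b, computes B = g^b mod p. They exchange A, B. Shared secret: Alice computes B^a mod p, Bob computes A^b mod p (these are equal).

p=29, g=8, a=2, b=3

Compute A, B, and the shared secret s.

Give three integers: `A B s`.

A = 8^2 mod 29  (bits of 2 = 10)
  bit 0 = 1: r = r^2 * 8 mod 29 = 1^2 * 8 = 1*8 = 8
  bit 1 = 0: r = r^2 mod 29 = 8^2 = 6
  -> A = 6
B = 8^3 mod 29  (bits of 3 = 11)
  bit 0 = 1: r = r^2 * 8 mod 29 = 1^2 * 8 = 1*8 = 8
  bit 1 = 1: r = r^2 * 8 mod 29 = 8^2 * 8 = 6*8 = 19
  -> B = 19
s = B^a = 19^2 mod 29  (bits of 2 = 10)
  bit 0 = 1: r = r^2 * 19 mod 29 = 1^2 * 19 = 1*19 = 19
  bit 1 = 0: r = r^2 mod 29 = 19^2 = 13
  -> s = B^a = 13

Answer: 6 19 13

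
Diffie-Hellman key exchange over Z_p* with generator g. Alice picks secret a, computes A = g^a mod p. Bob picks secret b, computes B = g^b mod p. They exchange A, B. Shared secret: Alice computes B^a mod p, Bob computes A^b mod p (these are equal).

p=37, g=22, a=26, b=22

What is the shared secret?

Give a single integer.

A = 22^26 mod 37  (bits of 26 = 11010)
  bit 0 = 1: r = r^2 * 22 mod 37 = 1^2 * 22 = 1*22 = 22
  bit 1 = 1: r = r^2 * 22 mod 37 = 22^2 * 22 = 3*22 = 29
  bit 2 = 0: r = r^2 mod 37 = 29^2 = 27
  bit 3 = 1: r = r^2 * 22 mod 37 = 27^2 * 22 = 26*22 = 17
  bit 4 = 0: r = r^2 mod 37 = 17^2 = 30
  -> A = 30
B = 22^22 mod 37  (bits of 22 = 10110)
  bit 0 = 1: r = r^2 * 22 mod 37 = 1^2 * 22 = 1*22 = 22
  bit 1 = 0: r = r^2 mod 37 = 22^2 = 3
  bit 2 = 1: r = r^2 * 22 mod 37 = 3^2 * 22 = 9*22 = 13
  bit 3 = 1: r = r^2 * 22 mod 37 = 13^2 * 22 = 21*22 = 18
  bit 4 = 0: r = r^2 mod 37 = 18^2 = 28
  -> B = 28
s = B^a = 28^26 mod 37  (bits of 26 = 11010)
  bit 0 = 1: r = r^2 * 28 mod 37 = 1^2 * 28 = 1*28 = 28
  bit 1 = 1: r = r^2 * 28 mod 37 = 28^2 * 28 = 7*28 = 11
  bit 2 = 0: r = r^2 mod 37 = 11^2 = 10
  bit 3 = 1: r = r^2 * 28 mod 37 = 10^2 * 28 = 26*28 = 25
  bit 4 = 0: r = r^2 mod 37 = 25^2 = 33
  -> s = B^a = 33

Answer: 33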